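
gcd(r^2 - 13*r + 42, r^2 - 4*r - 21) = r - 7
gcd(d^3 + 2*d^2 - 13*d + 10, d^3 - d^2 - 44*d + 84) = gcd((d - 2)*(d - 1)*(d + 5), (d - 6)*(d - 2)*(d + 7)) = d - 2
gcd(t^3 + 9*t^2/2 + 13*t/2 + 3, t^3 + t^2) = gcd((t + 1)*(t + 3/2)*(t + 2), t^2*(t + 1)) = t + 1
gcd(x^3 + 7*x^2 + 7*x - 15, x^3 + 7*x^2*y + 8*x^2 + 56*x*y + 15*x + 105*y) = x^2 + 8*x + 15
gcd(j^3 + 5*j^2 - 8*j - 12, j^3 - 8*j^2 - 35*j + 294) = j + 6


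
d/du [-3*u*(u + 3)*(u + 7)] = -9*u^2 - 60*u - 63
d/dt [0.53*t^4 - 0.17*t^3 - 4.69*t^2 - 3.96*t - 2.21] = 2.12*t^3 - 0.51*t^2 - 9.38*t - 3.96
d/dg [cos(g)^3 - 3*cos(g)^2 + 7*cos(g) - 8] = (-3*cos(g)^2 + 6*cos(g) - 7)*sin(g)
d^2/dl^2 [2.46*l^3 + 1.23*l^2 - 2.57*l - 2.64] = 14.76*l + 2.46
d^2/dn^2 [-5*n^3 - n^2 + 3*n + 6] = -30*n - 2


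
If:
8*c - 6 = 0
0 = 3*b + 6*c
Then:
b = -3/2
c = 3/4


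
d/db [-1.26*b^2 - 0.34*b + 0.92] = -2.52*b - 0.34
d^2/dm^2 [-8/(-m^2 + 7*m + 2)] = 16*(m^2 - 7*m - (2*m - 7)^2 - 2)/(-m^2 + 7*m + 2)^3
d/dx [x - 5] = 1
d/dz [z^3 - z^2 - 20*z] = 3*z^2 - 2*z - 20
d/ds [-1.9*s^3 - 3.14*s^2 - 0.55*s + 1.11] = -5.7*s^2 - 6.28*s - 0.55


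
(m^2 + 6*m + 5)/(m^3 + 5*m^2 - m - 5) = 1/(m - 1)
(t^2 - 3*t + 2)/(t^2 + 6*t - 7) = (t - 2)/(t + 7)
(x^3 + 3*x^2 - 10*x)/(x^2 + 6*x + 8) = x*(x^2 + 3*x - 10)/(x^2 + 6*x + 8)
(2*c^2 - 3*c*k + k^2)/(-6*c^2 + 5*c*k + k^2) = (-2*c + k)/(6*c + k)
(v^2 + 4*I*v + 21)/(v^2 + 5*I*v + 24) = (v + 7*I)/(v + 8*I)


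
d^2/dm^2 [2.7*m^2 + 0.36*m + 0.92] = 5.40000000000000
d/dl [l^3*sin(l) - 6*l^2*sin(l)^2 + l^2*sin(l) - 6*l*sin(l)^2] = l^3*cos(l) + 3*l^2*sin(l) - 6*l^2*sin(2*l) + l^2*cos(l) + 2*l*sin(l) + 6*sqrt(2)*l*cos(2*l + pi/4) - 6*l + 3*cos(2*l) - 3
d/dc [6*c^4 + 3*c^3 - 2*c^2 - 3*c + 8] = 24*c^3 + 9*c^2 - 4*c - 3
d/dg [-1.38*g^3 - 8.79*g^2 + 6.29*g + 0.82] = -4.14*g^2 - 17.58*g + 6.29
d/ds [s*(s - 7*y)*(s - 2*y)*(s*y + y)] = y*(4*s^3 - 27*s^2*y + 3*s^2 + 28*s*y^2 - 18*s*y + 14*y^2)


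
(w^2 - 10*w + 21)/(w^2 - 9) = (w - 7)/(w + 3)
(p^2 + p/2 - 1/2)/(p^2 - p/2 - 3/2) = (2*p - 1)/(2*p - 3)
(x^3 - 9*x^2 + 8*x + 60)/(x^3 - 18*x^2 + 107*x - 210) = (x + 2)/(x - 7)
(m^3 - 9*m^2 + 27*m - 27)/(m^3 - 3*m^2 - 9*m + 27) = (m - 3)/(m + 3)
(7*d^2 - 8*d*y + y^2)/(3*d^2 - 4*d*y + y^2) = (-7*d + y)/(-3*d + y)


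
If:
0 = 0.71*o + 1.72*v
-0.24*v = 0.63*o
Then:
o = 0.00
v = 0.00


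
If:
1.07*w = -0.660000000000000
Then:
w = -0.62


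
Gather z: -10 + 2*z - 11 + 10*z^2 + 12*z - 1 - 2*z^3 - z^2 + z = -2*z^3 + 9*z^2 + 15*z - 22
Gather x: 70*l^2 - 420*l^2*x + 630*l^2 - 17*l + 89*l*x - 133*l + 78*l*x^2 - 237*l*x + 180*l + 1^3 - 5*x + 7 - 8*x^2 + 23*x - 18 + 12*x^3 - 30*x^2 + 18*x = 700*l^2 + 30*l + 12*x^3 + x^2*(78*l - 38) + x*(-420*l^2 - 148*l + 36) - 10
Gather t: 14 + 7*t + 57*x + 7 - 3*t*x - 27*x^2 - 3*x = t*(7 - 3*x) - 27*x^2 + 54*x + 21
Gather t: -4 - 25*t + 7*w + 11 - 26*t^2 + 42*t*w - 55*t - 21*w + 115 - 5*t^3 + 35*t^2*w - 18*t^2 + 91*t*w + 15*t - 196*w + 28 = -5*t^3 + t^2*(35*w - 44) + t*(133*w - 65) - 210*w + 150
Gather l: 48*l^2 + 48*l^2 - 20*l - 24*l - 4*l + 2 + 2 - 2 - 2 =96*l^2 - 48*l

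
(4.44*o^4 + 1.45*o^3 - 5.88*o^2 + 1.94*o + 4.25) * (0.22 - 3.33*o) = -14.7852*o^5 - 3.8517*o^4 + 19.8994*o^3 - 7.7538*o^2 - 13.7257*o + 0.935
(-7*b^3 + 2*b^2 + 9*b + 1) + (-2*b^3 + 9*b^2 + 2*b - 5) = -9*b^3 + 11*b^2 + 11*b - 4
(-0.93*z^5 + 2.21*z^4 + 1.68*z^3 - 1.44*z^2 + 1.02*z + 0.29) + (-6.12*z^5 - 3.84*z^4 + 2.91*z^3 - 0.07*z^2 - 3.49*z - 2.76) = -7.05*z^5 - 1.63*z^4 + 4.59*z^3 - 1.51*z^2 - 2.47*z - 2.47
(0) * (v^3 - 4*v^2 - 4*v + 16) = 0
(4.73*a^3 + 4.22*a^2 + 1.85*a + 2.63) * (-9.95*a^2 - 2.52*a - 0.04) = -47.0635*a^5 - 53.9086*a^4 - 29.2311*a^3 - 30.9993*a^2 - 6.7016*a - 0.1052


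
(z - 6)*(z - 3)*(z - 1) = z^3 - 10*z^2 + 27*z - 18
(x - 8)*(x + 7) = x^2 - x - 56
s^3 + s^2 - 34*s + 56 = (s - 4)*(s - 2)*(s + 7)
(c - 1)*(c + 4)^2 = c^3 + 7*c^2 + 8*c - 16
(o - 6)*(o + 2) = o^2 - 4*o - 12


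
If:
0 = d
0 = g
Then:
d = 0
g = 0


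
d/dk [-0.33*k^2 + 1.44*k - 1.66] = 1.44 - 0.66*k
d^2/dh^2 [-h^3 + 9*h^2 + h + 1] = 18 - 6*h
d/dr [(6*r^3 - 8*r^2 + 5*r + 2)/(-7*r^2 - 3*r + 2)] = (-42*r^4 - 36*r^3 + 95*r^2 - 4*r + 16)/(49*r^4 + 42*r^3 - 19*r^2 - 12*r + 4)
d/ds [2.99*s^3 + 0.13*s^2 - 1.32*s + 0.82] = 8.97*s^2 + 0.26*s - 1.32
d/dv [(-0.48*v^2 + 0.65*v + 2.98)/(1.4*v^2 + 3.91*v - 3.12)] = (-2.7868*v^2 - 5.3488*v - 13.6798)/(1.96*v^4 + 10.948*v^3 + 6.5521*v^2 - 24.3984*v + 9.7344)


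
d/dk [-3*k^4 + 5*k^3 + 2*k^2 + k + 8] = -12*k^3 + 15*k^2 + 4*k + 1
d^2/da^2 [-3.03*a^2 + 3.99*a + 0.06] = -6.06000000000000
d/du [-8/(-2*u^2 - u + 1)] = 8*(-4*u - 1)/(2*u^2 + u - 1)^2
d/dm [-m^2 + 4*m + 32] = 4 - 2*m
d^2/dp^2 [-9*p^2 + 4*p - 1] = -18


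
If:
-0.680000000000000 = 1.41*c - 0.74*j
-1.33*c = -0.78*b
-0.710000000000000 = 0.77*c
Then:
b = -1.57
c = -0.92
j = -0.84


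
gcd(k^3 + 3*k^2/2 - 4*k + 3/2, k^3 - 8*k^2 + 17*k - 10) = k - 1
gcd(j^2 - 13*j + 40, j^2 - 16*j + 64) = j - 8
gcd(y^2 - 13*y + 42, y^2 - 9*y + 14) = y - 7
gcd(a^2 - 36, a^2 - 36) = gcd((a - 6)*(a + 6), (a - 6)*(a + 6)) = a^2 - 36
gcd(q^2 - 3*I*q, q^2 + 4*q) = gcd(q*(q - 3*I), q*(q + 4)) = q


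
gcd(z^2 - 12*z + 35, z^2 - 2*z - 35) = z - 7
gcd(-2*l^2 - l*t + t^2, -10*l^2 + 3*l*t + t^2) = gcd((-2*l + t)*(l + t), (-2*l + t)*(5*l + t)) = -2*l + t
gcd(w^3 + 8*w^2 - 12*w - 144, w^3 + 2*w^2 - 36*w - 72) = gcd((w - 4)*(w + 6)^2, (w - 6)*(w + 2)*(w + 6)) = w + 6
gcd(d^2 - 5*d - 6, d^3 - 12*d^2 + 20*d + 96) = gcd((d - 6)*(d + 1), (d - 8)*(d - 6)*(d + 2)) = d - 6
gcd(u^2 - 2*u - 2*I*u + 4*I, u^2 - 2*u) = u - 2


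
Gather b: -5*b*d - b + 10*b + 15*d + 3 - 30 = b*(9 - 5*d) + 15*d - 27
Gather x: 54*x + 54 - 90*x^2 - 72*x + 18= -90*x^2 - 18*x + 72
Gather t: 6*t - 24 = 6*t - 24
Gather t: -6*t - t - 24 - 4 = -7*t - 28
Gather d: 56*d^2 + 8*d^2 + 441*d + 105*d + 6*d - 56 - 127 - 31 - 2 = 64*d^2 + 552*d - 216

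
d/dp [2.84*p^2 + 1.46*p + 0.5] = 5.68*p + 1.46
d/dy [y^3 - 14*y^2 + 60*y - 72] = 3*y^2 - 28*y + 60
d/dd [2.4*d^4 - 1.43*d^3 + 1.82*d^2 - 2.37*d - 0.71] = 9.6*d^3 - 4.29*d^2 + 3.64*d - 2.37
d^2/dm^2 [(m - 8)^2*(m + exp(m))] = m^2*exp(m) - 12*m*exp(m) + 6*m + 34*exp(m) - 32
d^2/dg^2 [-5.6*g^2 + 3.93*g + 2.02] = -11.2000000000000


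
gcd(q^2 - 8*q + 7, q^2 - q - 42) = q - 7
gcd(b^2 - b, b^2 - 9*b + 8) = b - 1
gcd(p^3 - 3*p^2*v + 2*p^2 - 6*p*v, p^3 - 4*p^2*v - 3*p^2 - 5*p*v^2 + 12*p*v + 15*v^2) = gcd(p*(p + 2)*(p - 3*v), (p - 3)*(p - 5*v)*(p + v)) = 1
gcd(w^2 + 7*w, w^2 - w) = w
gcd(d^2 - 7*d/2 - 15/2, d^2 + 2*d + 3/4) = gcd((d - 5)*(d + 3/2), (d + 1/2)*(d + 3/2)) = d + 3/2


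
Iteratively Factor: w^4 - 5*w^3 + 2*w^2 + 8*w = (w - 4)*(w^3 - w^2 - 2*w) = (w - 4)*(w + 1)*(w^2 - 2*w) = (w - 4)*(w - 2)*(w + 1)*(w)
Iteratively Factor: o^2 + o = (o)*(o + 1)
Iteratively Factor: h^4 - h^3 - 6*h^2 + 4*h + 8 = (h - 2)*(h^3 + h^2 - 4*h - 4) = (h - 2)*(h + 1)*(h^2 - 4) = (h - 2)*(h + 1)*(h + 2)*(h - 2)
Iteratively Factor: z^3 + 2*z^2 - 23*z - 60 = (z + 3)*(z^2 - z - 20) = (z - 5)*(z + 3)*(z + 4)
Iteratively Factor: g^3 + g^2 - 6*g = (g - 2)*(g^2 + 3*g) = g*(g - 2)*(g + 3)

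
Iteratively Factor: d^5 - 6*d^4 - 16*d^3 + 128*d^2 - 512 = (d + 2)*(d^4 - 8*d^3 + 128*d - 256) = (d - 4)*(d + 2)*(d^3 - 4*d^2 - 16*d + 64) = (d - 4)*(d + 2)*(d + 4)*(d^2 - 8*d + 16) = (d - 4)^2*(d + 2)*(d + 4)*(d - 4)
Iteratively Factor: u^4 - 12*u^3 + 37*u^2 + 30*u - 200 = (u - 4)*(u^3 - 8*u^2 + 5*u + 50) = (u - 5)*(u - 4)*(u^2 - 3*u - 10) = (u - 5)^2*(u - 4)*(u + 2)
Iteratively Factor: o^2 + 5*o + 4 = (o + 4)*(o + 1)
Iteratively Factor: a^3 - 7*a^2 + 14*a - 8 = (a - 2)*(a^2 - 5*a + 4) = (a - 2)*(a - 1)*(a - 4)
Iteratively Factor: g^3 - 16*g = (g)*(g^2 - 16) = g*(g + 4)*(g - 4)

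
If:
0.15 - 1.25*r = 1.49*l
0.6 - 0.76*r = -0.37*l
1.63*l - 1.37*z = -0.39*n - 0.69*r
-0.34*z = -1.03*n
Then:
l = -0.40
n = -0.06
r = 0.60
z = -0.19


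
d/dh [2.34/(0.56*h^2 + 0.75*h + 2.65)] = (-2.6208*h - 1.755)/(0.56*h^2 + 0.75*h + 2.65)^2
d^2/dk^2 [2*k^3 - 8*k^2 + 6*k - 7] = 12*k - 16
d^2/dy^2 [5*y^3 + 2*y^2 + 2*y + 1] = 30*y + 4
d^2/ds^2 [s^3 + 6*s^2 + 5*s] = 6*s + 12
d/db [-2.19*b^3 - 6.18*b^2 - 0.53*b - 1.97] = -6.57*b^2 - 12.36*b - 0.53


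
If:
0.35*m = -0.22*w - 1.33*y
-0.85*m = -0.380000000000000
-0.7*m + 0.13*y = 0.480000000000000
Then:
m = 0.45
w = -37.59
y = 6.10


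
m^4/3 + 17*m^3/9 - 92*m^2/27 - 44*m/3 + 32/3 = (m/3 + 1)*(m - 8/3)*(m - 2/3)*(m + 6)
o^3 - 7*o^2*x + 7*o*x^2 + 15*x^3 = (o - 5*x)*(o - 3*x)*(o + x)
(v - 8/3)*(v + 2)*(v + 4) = v^3 + 10*v^2/3 - 8*v - 64/3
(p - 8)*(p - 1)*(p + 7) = p^3 - 2*p^2 - 55*p + 56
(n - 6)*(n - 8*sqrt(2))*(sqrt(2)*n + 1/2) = sqrt(2)*n^3 - 31*n^2/2 - 6*sqrt(2)*n^2 - 4*sqrt(2)*n + 93*n + 24*sqrt(2)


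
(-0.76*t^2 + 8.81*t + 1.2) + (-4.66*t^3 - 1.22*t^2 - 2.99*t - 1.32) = -4.66*t^3 - 1.98*t^2 + 5.82*t - 0.12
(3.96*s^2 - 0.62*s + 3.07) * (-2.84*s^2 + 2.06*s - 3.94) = -11.2464*s^4 + 9.9184*s^3 - 25.5984*s^2 + 8.767*s - 12.0958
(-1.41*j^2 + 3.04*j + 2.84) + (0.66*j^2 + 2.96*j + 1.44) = -0.75*j^2 + 6.0*j + 4.28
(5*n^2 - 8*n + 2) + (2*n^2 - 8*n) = 7*n^2 - 16*n + 2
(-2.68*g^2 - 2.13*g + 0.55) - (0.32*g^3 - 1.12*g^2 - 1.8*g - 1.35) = -0.32*g^3 - 1.56*g^2 - 0.33*g + 1.9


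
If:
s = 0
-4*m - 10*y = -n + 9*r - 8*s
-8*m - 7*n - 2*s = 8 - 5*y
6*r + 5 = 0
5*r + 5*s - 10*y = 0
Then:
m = 859/432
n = -401/108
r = -5/6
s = 0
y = -5/12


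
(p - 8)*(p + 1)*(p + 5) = p^3 - 2*p^2 - 43*p - 40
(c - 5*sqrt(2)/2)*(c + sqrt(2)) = c^2 - 3*sqrt(2)*c/2 - 5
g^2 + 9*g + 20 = (g + 4)*(g + 5)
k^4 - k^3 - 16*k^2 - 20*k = k*(k - 5)*(k + 2)^2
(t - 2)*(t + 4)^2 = t^3 + 6*t^2 - 32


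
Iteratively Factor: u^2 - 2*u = (u - 2)*(u)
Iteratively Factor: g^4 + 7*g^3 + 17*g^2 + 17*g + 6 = (g + 3)*(g^3 + 4*g^2 + 5*g + 2) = (g + 1)*(g + 3)*(g^2 + 3*g + 2) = (g + 1)*(g + 2)*(g + 3)*(g + 1)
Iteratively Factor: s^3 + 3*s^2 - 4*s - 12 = (s - 2)*(s^2 + 5*s + 6) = (s - 2)*(s + 3)*(s + 2)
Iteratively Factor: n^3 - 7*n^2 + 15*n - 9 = (n - 1)*(n^2 - 6*n + 9) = (n - 3)*(n - 1)*(n - 3)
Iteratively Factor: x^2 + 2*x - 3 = (x - 1)*(x + 3)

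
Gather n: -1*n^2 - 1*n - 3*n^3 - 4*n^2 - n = -3*n^3 - 5*n^2 - 2*n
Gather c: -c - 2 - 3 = -c - 5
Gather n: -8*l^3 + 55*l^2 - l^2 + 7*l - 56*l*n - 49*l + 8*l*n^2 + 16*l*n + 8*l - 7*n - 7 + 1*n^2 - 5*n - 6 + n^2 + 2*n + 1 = -8*l^3 + 54*l^2 - 34*l + n^2*(8*l + 2) + n*(-40*l - 10) - 12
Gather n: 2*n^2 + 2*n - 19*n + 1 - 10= 2*n^2 - 17*n - 9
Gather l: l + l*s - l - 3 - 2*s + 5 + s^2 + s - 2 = l*s + s^2 - s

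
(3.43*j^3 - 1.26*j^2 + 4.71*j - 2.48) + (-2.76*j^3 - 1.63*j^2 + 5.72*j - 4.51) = 0.67*j^3 - 2.89*j^2 + 10.43*j - 6.99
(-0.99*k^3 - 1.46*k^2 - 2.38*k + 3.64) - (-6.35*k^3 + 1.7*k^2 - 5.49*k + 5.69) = 5.36*k^3 - 3.16*k^2 + 3.11*k - 2.05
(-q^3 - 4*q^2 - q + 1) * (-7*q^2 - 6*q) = 7*q^5 + 34*q^4 + 31*q^3 - q^2 - 6*q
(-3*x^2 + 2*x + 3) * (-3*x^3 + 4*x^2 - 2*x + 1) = 9*x^5 - 18*x^4 + 5*x^3 + 5*x^2 - 4*x + 3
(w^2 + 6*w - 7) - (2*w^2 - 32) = -w^2 + 6*w + 25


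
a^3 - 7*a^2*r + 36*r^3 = (a - 6*r)*(a - 3*r)*(a + 2*r)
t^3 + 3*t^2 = t^2*(t + 3)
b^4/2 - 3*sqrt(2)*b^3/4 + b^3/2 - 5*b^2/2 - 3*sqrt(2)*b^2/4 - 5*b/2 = b*(b/2 + 1/2)*(b - 5*sqrt(2)/2)*(b + sqrt(2))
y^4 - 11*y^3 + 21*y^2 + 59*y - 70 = (y - 7)*(y - 5)*(y - 1)*(y + 2)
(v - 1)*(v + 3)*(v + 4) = v^3 + 6*v^2 + 5*v - 12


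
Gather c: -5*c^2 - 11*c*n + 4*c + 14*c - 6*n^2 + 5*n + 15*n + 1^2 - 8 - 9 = -5*c^2 + c*(18 - 11*n) - 6*n^2 + 20*n - 16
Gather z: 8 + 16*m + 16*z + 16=16*m + 16*z + 24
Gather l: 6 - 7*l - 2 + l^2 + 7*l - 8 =l^2 - 4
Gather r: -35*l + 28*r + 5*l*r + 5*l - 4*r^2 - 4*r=-30*l - 4*r^2 + r*(5*l + 24)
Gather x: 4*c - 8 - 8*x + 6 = 4*c - 8*x - 2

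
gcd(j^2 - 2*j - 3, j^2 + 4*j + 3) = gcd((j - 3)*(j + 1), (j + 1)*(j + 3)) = j + 1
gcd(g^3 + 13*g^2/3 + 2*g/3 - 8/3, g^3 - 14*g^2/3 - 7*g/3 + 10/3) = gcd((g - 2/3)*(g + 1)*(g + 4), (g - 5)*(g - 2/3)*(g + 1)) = g^2 + g/3 - 2/3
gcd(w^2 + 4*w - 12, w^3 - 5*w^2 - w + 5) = 1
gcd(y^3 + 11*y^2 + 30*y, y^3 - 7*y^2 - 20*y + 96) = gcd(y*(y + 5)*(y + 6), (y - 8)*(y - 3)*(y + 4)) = 1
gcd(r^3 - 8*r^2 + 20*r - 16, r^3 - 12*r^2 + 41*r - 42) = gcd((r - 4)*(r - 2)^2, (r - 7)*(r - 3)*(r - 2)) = r - 2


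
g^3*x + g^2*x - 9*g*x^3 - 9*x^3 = (g - 3*x)*(g + 3*x)*(g*x + x)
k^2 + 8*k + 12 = (k + 2)*(k + 6)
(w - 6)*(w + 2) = w^2 - 4*w - 12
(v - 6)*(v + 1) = v^2 - 5*v - 6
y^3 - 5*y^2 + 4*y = y*(y - 4)*(y - 1)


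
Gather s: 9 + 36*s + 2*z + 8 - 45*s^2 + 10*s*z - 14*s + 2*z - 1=-45*s^2 + s*(10*z + 22) + 4*z + 16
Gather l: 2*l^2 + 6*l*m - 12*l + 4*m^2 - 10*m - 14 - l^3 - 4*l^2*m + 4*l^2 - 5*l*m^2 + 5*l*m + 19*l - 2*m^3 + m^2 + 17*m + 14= -l^3 + l^2*(6 - 4*m) + l*(-5*m^2 + 11*m + 7) - 2*m^3 + 5*m^2 + 7*m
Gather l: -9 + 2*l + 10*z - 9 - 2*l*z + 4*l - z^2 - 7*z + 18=l*(6 - 2*z) - z^2 + 3*z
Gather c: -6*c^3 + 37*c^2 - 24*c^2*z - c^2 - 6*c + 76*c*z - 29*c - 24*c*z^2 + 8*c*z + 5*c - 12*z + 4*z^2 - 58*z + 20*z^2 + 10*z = -6*c^3 + c^2*(36 - 24*z) + c*(-24*z^2 + 84*z - 30) + 24*z^2 - 60*z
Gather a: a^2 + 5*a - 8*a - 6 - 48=a^2 - 3*a - 54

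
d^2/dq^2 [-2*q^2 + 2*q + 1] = -4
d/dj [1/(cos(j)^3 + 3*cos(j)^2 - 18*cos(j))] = 3*(sin(j) - 6*sin(j)/cos(j)^2 + 2*tan(j))/((cos(j) - 3)^2*(cos(j) + 6)^2)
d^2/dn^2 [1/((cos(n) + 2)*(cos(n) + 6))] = 2*(-2*sin(n)^4 + 9*sin(n)^2 + 63*cos(n) - 3*cos(3*n) + 45)/((cos(n) + 2)^3*(cos(n) + 6)^3)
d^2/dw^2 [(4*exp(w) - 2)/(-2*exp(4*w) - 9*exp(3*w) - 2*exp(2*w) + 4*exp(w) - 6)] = (-144*exp(8*w) - 664*exp(7*w) - 500*exp(6*w) + 1050*exp(5*w) + 876*exp(4*w) + 2280*exp(3*w) - 732*exp(2*w) - 160*exp(w) - 96)*exp(w)/(8*exp(12*w) + 108*exp(11*w) + 510*exp(10*w) + 897*exp(9*w) + 150*exp(8*w) - 312*exp(7*w) + 1274*exp(6*w) + 744*exp(5*w) - 912*exp(4*w) + 620*exp(3*w) + 504*exp(2*w) - 432*exp(w) + 216)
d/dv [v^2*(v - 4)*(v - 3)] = v*(4*v^2 - 21*v + 24)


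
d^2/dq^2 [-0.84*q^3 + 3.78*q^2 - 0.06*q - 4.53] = 7.56 - 5.04*q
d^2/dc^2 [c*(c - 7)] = 2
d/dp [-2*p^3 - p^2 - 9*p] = -6*p^2 - 2*p - 9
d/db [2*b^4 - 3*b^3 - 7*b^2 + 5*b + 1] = 8*b^3 - 9*b^2 - 14*b + 5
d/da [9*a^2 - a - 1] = 18*a - 1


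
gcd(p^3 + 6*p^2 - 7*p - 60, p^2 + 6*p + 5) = p + 5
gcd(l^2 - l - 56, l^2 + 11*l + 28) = l + 7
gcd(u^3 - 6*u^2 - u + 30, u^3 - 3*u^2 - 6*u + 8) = u + 2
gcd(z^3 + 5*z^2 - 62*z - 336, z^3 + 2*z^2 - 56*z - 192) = z^2 - 2*z - 48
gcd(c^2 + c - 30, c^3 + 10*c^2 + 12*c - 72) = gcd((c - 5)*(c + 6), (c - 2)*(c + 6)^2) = c + 6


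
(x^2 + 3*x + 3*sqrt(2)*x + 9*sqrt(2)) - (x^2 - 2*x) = 3*sqrt(2)*x + 5*x + 9*sqrt(2)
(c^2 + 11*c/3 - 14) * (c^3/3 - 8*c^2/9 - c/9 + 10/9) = c^5/3 + c^4/3 - 217*c^3/27 + 355*c^2/27 + 152*c/27 - 140/9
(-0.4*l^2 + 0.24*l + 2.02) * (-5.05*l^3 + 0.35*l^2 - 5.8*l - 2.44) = 2.02*l^5 - 1.352*l^4 - 7.797*l^3 + 0.291*l^2 - 12.3016*l - 4.9288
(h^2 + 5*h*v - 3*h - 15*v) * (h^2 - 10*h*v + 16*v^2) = h^4 - 5*h^3*v - 3*h^3 - 34*h^2*v^2 + 15*h^2*v + 80*h*v^3 + 102*h*v^2 - 240*v^3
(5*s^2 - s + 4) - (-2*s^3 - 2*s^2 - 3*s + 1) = 2*s^3 + 7*s^2 + 2*s + 3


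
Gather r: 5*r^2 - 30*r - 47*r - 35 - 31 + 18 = 5*r^2 - 77*r - 48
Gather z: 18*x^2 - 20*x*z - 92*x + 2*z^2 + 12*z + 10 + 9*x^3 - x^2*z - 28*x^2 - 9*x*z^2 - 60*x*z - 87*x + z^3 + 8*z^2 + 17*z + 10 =9*x^3 - 10*x^2 - 179*x + z^3 + z^2*(10 - 9*x) + z*(-x^2 - 80*x + 29) + 20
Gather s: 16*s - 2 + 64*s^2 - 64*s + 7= 64*s^2 - 48*s + 5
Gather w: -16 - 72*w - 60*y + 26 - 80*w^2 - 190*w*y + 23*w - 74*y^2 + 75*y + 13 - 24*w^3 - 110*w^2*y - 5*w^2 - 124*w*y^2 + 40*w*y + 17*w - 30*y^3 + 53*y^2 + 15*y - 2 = -24*w^3 + w^2*(-110*y - 85) + w*(-124*y^2 - 150*y - 32) - 30*y^3 - 21*y^2 + 30*y + 21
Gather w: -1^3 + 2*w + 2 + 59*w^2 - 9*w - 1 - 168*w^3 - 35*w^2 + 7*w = -168*w^3 + 24*w^2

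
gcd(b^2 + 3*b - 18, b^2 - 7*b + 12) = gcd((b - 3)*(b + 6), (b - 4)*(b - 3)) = b - 3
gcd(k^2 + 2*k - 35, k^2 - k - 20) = k - 5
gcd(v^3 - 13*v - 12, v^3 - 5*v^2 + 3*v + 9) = v + 1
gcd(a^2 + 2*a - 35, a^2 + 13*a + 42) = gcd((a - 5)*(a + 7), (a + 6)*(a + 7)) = a + 7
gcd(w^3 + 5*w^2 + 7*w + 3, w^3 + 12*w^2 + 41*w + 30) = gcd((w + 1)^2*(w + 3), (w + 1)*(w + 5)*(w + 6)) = w + 1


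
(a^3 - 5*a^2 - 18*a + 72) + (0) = a^3 - 5*a^2 - 18*a + 72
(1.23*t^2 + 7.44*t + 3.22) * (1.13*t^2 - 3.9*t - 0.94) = 1.3899*t^4 + 3.6102*t^3 - 26.5336*t^2 - 19.5516*t - 3.0268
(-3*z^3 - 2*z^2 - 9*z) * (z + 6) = -3*z^4 - 20*z^3 - 21*z^2 - 54*z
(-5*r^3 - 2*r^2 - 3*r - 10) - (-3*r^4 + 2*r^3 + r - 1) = 3*r^4 - 7*r^3 - 2*r^2 - 4*r - 9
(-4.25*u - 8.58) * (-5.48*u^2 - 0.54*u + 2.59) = 23.29*u^3 + 49.3134*u^2 - 6.3743*u - 22.2222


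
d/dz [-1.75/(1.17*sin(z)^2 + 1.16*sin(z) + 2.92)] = (4.095*sin(z) + 2.03)*cos(z)/(1.17*sin(z)^2 + 1.16*sin(z) + 2.92)^2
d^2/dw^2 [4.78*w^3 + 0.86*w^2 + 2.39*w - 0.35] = 28.68*w + 1.72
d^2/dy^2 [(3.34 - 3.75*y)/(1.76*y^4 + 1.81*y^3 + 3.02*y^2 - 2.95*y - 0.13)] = (-139.392*y^7 + 15.7836800000001*y^6 + 125.89287*y^5 + 211.046412*y^4 + 97.1393579999999*y^3 + 74.3510400000001*y^2 - 182.654448*y + 63.631518)/(5.451776*y^12 + 16.819968*y^11 + 45.362064*y^10 + 36.239053*y^9 + 20.243994*y^8 - 76.033521*y^7 - 28.682467*y^6 - 33.674841*y^5 + 79.541736*y^4 - 18.631588*y^3 - 3.240861*y^2 - 0.149565*y - 0.002197)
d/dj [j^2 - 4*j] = 2*j - 4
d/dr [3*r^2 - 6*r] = 6*r - 6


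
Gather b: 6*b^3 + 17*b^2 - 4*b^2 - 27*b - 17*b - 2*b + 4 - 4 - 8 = 6*b^3 + 13*b^2 - 46*b - 8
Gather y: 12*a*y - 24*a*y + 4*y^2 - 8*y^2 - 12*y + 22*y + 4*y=-4*y^2 + y*(14 - 12*a)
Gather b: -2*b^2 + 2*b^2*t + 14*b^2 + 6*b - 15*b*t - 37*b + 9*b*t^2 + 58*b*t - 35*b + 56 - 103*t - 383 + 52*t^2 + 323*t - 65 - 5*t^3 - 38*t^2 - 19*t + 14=b^2*(2*t + 12) + b*(9*t^2 + 43*t - 66) - 5*t^3 + 14*t^2 + 201*t - 378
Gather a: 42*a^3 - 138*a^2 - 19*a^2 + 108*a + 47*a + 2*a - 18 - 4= 42*a^3 - 157*a^2 + 157*a - 22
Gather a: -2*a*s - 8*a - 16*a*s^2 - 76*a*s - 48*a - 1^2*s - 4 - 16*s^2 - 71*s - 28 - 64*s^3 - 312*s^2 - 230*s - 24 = a*(-16*s^2 - 78*s - 56) - 64*s^3 - 328*s^2 - 302*s - 56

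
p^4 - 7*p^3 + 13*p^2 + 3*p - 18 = (p - 3)^2*(p - 2)*(p + 1)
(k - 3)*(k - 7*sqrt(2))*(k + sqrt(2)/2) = k^3 - 13*sqrt(2)*k^2/2 - 3*k^2 - 7*k + 39*sqrt(2)*k/2 + 21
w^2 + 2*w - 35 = (w - 5)*(w + 7)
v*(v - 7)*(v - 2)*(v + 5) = v^4 - 4*v^3 - 31*v^2 + 70*v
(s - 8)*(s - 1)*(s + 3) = s^3 - 6*s^2 - 19*s + 24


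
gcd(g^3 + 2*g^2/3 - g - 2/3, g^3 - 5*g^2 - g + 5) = g^2 - 1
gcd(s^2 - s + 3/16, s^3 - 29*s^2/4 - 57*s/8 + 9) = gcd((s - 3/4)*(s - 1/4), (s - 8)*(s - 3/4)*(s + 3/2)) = s - 3/4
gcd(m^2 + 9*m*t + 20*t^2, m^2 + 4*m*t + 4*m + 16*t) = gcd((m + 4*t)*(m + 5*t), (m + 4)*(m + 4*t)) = m + 4*t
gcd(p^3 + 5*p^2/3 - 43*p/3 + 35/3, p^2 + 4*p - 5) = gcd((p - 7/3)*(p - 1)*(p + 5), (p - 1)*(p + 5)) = p^2 + 4*p - 5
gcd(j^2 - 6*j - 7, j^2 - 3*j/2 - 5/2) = j + 1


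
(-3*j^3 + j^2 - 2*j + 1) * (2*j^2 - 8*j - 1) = -6*j^5 + 26*j^4 - 9*j^3 + 17*j^2 - 6*j - 1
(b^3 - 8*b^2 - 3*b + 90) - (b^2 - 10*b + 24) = b^3 - 9*b^2 + 7*b + 66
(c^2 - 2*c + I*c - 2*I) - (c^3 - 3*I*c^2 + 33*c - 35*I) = -c^3 + c^2 + 3*I*c^2 - 35*c + I*c + 33*I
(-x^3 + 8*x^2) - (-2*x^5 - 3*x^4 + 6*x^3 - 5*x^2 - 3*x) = 2*x^5 + 3*x^4 - 7*x^3 + 13*x^2 + 3*x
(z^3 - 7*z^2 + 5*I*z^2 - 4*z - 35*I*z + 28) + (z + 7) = z^3 - 7*z^2 + 5*I*z^2 - 3*z - 35*I*z + 35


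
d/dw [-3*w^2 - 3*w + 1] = -6*w - 3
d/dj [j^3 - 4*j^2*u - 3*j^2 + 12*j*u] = 3*j^2 - 8*j*u - 6*j + 12*u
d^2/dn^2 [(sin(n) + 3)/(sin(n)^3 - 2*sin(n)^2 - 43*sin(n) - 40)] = (-4*sin(n)^6 - 17*sin(n)^5 - 87*sin(n)^4 - 113*sin(n)^3 - 1263*sin(n)^2 - 1826*sin(n) + 7174)/((sin(n) - 8)^3*(sin(n) + 1)^2*(sin(n) + 5)^3)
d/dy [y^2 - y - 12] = 2*y - 1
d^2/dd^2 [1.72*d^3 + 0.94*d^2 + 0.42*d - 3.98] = 10.32*d + 1.88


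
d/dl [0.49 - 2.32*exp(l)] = -2.32*exp(l)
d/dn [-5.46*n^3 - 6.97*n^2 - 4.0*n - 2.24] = -16.38*n^2 - 13.94*n - 4.0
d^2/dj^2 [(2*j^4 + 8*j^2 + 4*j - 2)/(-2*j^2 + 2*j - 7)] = 8*(-2*j^6 + 6*j^5 - 27*j^4 + 44*j^3 - 57*j^2 + 36*j - 117)/(8*j^6 - 24*j^5 + 108*j^4 - 176*j^3 + 378*j^2 - 294*j + 343)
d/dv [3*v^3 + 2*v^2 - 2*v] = 9*v^2 + 4*v - 2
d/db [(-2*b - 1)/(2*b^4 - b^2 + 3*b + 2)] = (-4*b^4 + 2*b^2 - 6*b + (2*b + 1)*(8*b^3 - 2*b + 3) - 4)/(2*b^4 - b^2 + 3*b + 2)^2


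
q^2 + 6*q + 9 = (q + 3)^2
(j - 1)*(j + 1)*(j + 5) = j^3 + 5*j^2 - j - 5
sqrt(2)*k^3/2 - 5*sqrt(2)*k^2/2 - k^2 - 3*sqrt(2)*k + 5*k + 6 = (k - 6)*(k - sqrt(2))*(sqrt(2)*k/2 + sqrt(2)/2)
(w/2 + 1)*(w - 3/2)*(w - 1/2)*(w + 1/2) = w^4/2 + w^3/4 - 13*w^2/8 - w/16 + 3/8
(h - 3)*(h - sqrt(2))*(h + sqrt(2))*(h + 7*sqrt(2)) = h^4 - 3*h^3 + 7*sqrt(2)*h^3 - 21*sqrt(2)*h^2 - 2*h^2 - 14*sqrt(2)*h + 6*h + 42*sqrt(2)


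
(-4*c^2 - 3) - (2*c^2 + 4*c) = -6*c^2 - 4*c - 3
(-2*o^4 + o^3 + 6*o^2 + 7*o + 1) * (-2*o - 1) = 4*o^5 - 13*o^3 - 20*o^2 - 9*o - 1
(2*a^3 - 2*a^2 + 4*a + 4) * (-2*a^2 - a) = -4*a^5 + 2*a^4 - 6*a^3 - 12*a^2 - 4*a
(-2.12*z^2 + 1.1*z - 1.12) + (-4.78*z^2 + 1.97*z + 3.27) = -6.9*z^2 + 3.07*z + 2.15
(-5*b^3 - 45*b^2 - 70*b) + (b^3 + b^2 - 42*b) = -4*b^3 - 44*b^2 - 112*b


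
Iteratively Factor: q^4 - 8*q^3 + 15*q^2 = (q)*(q^3 - 8*q^2 + 15*q) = q*(q - 3)*(q^2 - 5*q) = q^2*(q - 3)*(q - 5)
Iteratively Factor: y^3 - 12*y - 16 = (y + 2)*(y^2 - 2*y - 8) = (y + 2)^2*(y - 4)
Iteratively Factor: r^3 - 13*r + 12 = (r - 1)*(r^2 + r - 12) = (r - 1)*(r + 4)*(r - 3)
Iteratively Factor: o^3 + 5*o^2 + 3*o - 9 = (o + 3)*(o^2 + 2*o - 3) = (o - 1)*(o + 3)*(o + 3)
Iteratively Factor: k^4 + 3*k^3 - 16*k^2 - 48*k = (k + 3)*(k^3 - 16*k) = (k - 4)*(k + 3)*(k^2 + 4*k) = (k - 4)*(k + 3)*(k + 4)*(k)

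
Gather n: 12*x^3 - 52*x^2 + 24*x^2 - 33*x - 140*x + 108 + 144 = 12*x^3 - 28*x^2 - 173*x + 252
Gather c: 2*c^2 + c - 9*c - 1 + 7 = 2*c^2 - 8*c + 6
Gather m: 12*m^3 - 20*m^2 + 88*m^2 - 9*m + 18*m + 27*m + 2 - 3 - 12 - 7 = 12*m^3 + 68*m^2 + 36*m - 20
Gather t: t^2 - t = t^2 - t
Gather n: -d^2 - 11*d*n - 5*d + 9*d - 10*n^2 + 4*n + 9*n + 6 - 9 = -d^2 + 4*d - 10*n^2 + n*(13 - 11*d) - 3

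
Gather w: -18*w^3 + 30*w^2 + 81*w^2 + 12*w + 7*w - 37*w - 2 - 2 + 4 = -18*w^3 + 111*w^2 - 18*w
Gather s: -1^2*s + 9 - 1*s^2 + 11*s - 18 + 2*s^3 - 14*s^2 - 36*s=2*s^3 - 15*s^2 - 26*s - 9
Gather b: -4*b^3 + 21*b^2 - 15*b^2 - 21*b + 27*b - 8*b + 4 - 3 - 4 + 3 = -4*b^3 + 6*b^2 - 2*b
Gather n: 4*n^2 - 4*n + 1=4*n^2 - 4*n + 1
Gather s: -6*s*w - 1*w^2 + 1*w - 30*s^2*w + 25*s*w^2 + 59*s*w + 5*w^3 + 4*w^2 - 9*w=-30*s^2*w + s*(25*w^2 + 53*w) + 5*w^3 + 3*w^2 - 8*w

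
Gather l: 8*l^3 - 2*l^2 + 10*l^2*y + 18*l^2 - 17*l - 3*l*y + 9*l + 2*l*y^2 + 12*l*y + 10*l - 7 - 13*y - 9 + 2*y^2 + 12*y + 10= 8*l^3 + l^2*(10*y + 16) + l*(2*y^2 + 9*y + 2) + 2*y^2 - y - 6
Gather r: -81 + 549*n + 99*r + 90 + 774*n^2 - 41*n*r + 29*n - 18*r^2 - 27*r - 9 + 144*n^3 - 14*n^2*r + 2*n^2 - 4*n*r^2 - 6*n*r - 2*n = 144*n^3 + 776*n^2 + 576*n + r^2*(-4*n - 18) + r*(-14*n^2 - 47*n + 72)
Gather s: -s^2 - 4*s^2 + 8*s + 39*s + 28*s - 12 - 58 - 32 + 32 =-5*s^2 + 75*s - 70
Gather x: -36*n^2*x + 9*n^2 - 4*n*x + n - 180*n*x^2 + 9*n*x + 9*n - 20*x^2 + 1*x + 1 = 9*n^2 + 10*n + x^2*(-180*n - 20) + x*(-36*n^2 + 5*n + 1) + 1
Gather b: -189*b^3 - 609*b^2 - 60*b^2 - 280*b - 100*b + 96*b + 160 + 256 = -189*b^3 - 669*b^2 - 284*b + 416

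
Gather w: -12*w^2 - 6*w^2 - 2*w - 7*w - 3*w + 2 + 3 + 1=-18*w^2 - 12*w + 6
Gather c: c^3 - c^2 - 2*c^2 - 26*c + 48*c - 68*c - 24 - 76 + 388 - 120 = c^3 - 3*c^2 - 46*c + 168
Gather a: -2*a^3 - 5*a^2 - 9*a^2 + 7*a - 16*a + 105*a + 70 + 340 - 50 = -2*a^3 - 14*a^2 + 96*a + 360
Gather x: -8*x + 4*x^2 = 4*x^2 - 8*x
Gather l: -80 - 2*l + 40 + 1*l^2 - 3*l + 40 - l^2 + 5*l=0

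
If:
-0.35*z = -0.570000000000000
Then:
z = 1.63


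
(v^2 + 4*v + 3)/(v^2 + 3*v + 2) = (v + 3)/(v + 2)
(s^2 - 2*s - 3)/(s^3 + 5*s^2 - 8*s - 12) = (s - 3)/(s^2 + 4*s - 12)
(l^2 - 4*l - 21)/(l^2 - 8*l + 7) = (l + 3)/(l - 1)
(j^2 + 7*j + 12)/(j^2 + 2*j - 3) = (j + 4)/(j - 1)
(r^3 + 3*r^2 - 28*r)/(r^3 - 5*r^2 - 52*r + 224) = r/(r - 8)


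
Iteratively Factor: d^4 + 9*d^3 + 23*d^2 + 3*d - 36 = (d + 3)*(d^3 + 6*d^2 + 5*d - 12) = (d - 1)*(d + 3)*(d^2 + 7*d + 12) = (d - 1)*(d + 3)*(d + 4)*(d + 3)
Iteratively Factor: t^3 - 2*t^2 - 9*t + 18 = (t - 3)*(t^2 + t - 6) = (t - 3)*(t - 2)*(t + 3)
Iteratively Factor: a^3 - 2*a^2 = (a)*(a^2 - 2*a) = a^2*(a - 2)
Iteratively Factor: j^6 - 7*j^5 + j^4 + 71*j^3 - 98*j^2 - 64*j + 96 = (j + 3)*(j^5 - 10*j^4 + 31*j^3 - 22*j^2 - 32*j + 32) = (j - 1)*(j + 3)*(j^4 - 9*j^3 + 22*j^2 - 32) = (j - 1)*(j + 1)*(j + 3)*(j^3 - 10*j^2 + 32*j - 32) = (j - 4)*(j - 1)*(j + 1)*(j + 3)*(j^2 - 6*j + 8) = (j - 4)*(j - 2)*(j - 1)*(j + 1)*(j + 3)*(j - 4)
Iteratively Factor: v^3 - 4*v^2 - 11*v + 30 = (v + 3)*(v^2 - 7*v + 10) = (v - 2)*(v + 3)*(v - 5)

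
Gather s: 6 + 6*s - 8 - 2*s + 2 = 4*s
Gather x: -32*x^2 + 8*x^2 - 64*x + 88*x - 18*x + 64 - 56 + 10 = -24*x^2 + 6*x + 18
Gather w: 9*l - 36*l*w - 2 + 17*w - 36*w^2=9*l - 36*w^2 + w*(17 - 36*l) - 2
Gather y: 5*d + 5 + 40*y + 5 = 5*d + 40*y + 10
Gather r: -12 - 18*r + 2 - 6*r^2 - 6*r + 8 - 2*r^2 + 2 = -8*r^2 - 24*r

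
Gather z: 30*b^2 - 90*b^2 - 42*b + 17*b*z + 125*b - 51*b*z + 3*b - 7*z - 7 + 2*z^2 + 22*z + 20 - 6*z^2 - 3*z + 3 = -60*b^2 + 86*b - 4*z^2 + z*(12 - 34*b) + 16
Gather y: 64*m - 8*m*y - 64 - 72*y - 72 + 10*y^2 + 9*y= 64*m + 10*y^2 + y*(-8*m - 63) - 136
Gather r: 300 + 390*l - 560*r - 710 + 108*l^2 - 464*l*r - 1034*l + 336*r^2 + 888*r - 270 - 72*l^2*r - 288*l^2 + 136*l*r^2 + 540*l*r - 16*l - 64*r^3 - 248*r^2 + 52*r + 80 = -180*l^2 - 660*l - 64*r^3 + r^2*(136*l + 88) + r*(-72*l^2 + 76*l + 380) - 600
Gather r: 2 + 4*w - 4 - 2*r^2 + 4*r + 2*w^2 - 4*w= -2*r^2 + 4*r + 2*w^2 - 2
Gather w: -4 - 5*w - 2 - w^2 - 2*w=-w^2 - 7*w - 6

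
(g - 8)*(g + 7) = g^2 - g - 56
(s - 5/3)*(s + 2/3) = s^2 - s - 10/9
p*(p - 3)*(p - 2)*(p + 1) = p^4 - 4*p^3 + p^2 + 6*p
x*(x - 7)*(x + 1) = x^3 - 6*x^2 - 7*x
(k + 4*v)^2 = k^2 + 8*k*v + 16*v^2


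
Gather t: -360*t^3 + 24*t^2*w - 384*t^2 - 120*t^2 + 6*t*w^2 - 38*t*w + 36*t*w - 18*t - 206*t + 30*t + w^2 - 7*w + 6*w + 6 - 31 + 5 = -360*t^3 + t^2*(24*w - 504) + t*(6*w^2 - 2*w - 194) + w^2 - w - 20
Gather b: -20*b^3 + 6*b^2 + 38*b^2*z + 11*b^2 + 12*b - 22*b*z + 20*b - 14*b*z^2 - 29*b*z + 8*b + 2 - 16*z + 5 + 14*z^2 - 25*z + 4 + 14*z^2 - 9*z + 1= -20*b^3 + b^2*(38*z + 17) + b*(-14*z^2 - 51*z + 40) + 28*z^2 - 50*z + 12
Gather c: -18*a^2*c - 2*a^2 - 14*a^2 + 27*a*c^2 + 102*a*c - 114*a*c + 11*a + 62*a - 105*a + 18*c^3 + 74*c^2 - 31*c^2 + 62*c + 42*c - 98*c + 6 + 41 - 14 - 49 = -16*a^2 - 32*a + 18*c^3 + c^2*(27*a + 43) + c*(-18*a^2 - 12*a + 6) - 16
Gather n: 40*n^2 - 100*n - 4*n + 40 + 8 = 40*n^2 - 104*n + 48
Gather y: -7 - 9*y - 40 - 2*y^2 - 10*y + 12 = -2*y^2 - 19*y - 35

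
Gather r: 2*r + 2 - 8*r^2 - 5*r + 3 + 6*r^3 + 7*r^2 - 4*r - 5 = 6*r^3 - r^2 - 7*r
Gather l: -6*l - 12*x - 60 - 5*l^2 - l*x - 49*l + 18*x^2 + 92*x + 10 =-5*l^2 + l*(-x - 55) + 18*x^2 + 80*x - 50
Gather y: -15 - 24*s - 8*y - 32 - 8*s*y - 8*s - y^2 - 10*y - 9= -32*s - y^2 + y*(-8*s - 18) - 56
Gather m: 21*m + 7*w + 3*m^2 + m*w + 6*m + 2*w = 3*m^2 + m*(w + 27) + 9*w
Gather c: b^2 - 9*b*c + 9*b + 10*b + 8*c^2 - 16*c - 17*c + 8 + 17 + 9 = b^2 + 19*b + 8*c^2 + c*(-9*b - 33) + 34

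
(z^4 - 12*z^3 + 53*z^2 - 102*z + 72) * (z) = z^5 - 12*z^4 + 53*z^3 - 102*z^2 + 72*z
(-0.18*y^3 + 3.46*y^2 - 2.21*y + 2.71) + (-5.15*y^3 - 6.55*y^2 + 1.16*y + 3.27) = -5.33*y^3 - 3.09*y^2 - 1.05*y + 5.98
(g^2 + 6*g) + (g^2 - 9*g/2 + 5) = 2*g^2 + 3*g/2 + 5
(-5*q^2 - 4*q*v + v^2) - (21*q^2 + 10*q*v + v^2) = -26*q^2 - 14*q*v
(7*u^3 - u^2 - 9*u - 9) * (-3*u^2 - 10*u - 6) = -21*u^5 - 67*u^4 - 5*u^3 + 123*u^2 + 144*u + 54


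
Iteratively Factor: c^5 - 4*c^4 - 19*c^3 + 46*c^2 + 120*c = (c)*(c^4 - 4*c^3 - 19*c^2 + 46*c + 120) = c*(c + 3)*(c^3 - 7*c^2 + 2*c + 40) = c*(c - 5)*(c + 3)*(c^2 - 2*c - 8) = c*(c - 5)*(c - 4)*(c + 3)*(c + 2)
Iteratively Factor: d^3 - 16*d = (d)*(d^2 - 16) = d*(d - 4)*(d + 4)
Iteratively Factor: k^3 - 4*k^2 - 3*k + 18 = (k - 3)*(k^2 - k - 6) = (k - 3)*(k + 2)*(k - 3)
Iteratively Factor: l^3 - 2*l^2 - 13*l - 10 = (l - 5)*(l^2 + 3*l + 2) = (l - 5)*(l + 2)*(l + 1)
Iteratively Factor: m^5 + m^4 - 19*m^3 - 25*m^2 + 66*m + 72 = (m + 3)*(m^4 - 2*m^3 - 13*m^2 + 14*m + 24) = (m + 3)^2*(m^3 - 5*m^2 + 2*m + 8) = (m - 4)*(m + 3)^2*(m^2 - m - 2) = (m - 4)*(m + 1)*(m + 3)^2*(m - 2)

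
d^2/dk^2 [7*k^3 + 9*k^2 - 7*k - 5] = 42*k + 18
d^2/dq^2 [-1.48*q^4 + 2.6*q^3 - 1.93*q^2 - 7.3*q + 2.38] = -17.76*q^2 + 15.6*q - 3.86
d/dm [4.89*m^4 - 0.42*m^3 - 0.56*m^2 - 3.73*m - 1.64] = 19.56*m^3 - 1.26*m^2 - 1.12*m - 3.73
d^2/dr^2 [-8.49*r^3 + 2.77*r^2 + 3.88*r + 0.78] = 5.54 - 50.94*r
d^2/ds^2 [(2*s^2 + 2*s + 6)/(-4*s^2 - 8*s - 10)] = 2*(4*s^3 - 6*s^2 - 42*s - 23)/(8*s^6 + 48*s^5 + 156*s^4 + 304*s^3 + 390*s^2 + 300*s + 125)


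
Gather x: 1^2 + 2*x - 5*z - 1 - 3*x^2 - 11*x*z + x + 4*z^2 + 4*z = -3*x^2 + x*(3 - 11*z) + 4*z^2 - z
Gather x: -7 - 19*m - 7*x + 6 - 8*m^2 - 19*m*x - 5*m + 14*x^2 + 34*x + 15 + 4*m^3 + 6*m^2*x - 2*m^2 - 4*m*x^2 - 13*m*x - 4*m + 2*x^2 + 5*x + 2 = 4*m^3 - 10*m^2 - 28*m + x^2*(16 - 4*m) + x*(6*m^2 - 32*m + 32) + 16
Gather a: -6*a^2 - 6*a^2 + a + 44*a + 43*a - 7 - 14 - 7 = -12*a^2 + 88*a - 28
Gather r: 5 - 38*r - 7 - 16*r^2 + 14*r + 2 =-16*r^2 - 24*r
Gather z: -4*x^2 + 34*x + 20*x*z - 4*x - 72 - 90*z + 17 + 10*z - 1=-4*x^2 + 30*x + z*(20*x - 80) - 56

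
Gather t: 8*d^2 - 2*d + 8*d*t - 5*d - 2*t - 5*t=8*d^2 - 7*d + t*(8*d - 7)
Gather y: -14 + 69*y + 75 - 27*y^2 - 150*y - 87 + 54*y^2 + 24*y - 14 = 27*y^2 - 57*y - 40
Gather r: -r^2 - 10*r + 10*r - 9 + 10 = 1 - r^2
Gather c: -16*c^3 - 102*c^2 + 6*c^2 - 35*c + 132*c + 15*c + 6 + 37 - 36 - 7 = -16*c^3 - 96*c^2 + 112*c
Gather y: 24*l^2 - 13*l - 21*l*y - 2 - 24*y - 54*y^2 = 24*l^2 - 13*l - 54*y^2 + y*(-21*l - 24) - 2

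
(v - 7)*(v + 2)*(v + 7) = v^3 + 2*v^2 - 49*v - 98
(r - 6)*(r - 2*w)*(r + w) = r^3 - r^2*w - 6*r^2 - 2*r*w^2 + 6*r*w + 12*w^2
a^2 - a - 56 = (a - 8)*(a + 7)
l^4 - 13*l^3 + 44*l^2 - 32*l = l*(l - 8)*(l - 4)*(l - 1)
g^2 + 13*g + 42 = (g + 6)*(g + 7)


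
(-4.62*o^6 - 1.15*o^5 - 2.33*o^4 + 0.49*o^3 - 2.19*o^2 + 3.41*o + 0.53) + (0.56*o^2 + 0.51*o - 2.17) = -4.62*o^6 - 1.15*o^5 - 2.33*o^4 + 0.49*o^3 - 1.63*o^2 + 3.92*o - 1.64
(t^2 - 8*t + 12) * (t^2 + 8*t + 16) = t^4 - 36*t^2 - 32*t + 192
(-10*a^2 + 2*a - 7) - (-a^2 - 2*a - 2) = -9*a^2 + 4*a - 5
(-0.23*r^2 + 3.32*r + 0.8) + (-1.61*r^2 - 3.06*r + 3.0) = -1.84*r^2 + 0.26*r + 3.8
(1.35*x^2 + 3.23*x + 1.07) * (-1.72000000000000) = -2.322*x^2 - 5.5556*x - 1.8404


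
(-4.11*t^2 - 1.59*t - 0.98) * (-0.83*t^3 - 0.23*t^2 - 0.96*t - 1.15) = 3.4113*t^5 + 2.265*t^4 + 5.1247*t^3 + 6.4783*t^2 + 2.7693*t + 1.127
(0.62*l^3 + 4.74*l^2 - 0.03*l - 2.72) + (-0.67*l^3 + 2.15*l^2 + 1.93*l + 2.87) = -0.05*l^3 + 6.89*l^2 + 1.9*l + 0.15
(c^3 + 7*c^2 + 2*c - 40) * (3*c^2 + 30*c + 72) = 3*c^5 + 51*c^4 + 288*c^3 + 444*c^2 - 1056*c - 2880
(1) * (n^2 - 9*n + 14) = n^2 - 9*n + 14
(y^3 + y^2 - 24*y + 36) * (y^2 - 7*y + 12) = y^5 - 6*y^4 - 19*y^3 + 216*y^2 - 540*y + 432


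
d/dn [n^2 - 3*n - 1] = 2*n - 3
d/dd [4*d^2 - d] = 8*d - 1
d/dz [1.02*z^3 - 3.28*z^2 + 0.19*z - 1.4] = 3.06*z^2 - 6.56*z + 0.19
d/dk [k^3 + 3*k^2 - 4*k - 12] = 3*k^2 + 6*k - 4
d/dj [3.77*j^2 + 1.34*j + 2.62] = 7.54*j + 1.34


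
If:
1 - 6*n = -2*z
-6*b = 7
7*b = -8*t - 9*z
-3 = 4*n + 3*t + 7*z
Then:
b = -7/6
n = -2/7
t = 107/42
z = -19/14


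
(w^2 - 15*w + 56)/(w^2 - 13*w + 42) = (w - 8)/(w - 6)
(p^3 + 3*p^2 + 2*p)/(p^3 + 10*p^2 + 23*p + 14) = p/(p + 7)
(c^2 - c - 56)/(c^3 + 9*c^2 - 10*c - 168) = (c - 8)/(c^2 + 2*c - 24)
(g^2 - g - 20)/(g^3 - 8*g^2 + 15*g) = (g + 4)/(g*(g - 3))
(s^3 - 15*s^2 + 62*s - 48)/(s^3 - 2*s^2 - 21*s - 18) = (s^2 - 9*s + 8)/(s^2 + 4*s + 3)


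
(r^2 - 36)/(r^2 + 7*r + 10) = (r^2 - 36)/(r^2 + 7*r + 10)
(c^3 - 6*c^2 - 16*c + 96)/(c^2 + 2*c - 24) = (c^2 - 2*c - 24)/(c + 6)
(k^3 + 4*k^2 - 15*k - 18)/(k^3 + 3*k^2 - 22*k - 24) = (k - 3)/(k - 4)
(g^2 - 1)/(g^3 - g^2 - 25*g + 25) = (g + 1)/(g^2 - 25)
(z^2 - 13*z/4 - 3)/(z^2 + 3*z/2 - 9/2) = (4*z^2 - 13*z - 12)/(2*(2*z^2 + 3*z - 9))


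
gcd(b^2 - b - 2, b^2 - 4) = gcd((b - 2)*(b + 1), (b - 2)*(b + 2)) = b - 2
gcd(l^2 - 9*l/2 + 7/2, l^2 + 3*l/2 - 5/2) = l - 1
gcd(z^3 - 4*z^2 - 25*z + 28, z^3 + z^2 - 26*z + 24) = z - 1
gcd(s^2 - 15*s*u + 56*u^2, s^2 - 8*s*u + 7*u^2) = s - 7*u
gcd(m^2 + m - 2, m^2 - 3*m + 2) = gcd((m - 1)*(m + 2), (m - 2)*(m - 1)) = m - 1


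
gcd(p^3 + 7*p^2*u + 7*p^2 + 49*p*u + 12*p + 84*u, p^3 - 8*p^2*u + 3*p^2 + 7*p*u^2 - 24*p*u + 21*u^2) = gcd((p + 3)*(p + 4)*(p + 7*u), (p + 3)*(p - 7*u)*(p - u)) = p + 3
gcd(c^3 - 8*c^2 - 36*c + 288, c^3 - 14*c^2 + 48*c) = c^2 - 14*c + 48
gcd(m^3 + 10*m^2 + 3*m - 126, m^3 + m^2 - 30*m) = m + 6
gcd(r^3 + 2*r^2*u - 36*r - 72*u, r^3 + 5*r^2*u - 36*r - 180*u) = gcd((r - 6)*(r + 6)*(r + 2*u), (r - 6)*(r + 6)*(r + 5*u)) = r^2 - 36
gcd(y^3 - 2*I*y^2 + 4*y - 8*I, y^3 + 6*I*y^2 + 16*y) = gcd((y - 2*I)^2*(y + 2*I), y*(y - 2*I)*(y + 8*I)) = y - 2*I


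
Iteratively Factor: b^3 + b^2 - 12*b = (b)*(b^2 + b - 12) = b*(b + 4)*(b - 3)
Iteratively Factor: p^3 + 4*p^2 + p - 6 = (p + 3)*(p^2 + p - 2) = (p - 1)*(p + 3)*(p + 2)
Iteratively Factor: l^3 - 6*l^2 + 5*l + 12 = (l + 1)*(l^2 - 7*l + 12) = (l - 3)*(l + 1)*(l - 4)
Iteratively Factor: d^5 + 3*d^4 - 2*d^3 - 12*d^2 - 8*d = (d)*(d^4 + 3*d^3 - 2*d^2 - 12*d - 8) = d*(d - 2)*(d^3 + 5*d^2 + 8*d + 4) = d*(d - 2)*(d + 1)*(d^2 + 4*d + 4) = d*(d - 2)*(d + 1)*(d + 2)*(d + 2)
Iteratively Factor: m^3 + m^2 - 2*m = (m + 2)*(m^2 - m) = m*(m + 2)*(m - 1)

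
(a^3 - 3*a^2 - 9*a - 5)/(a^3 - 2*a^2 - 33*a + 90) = (a^2 + 2*a + 1)/(a^2 + 3*a - 18)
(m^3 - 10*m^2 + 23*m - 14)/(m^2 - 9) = (m^3 - 10*m^2 + 23*m - 14)/(m^2 - 9)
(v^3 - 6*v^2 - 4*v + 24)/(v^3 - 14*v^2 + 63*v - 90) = (v^2 - 4)/(v^2 - 8*v + 15)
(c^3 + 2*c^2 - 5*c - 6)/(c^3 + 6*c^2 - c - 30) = (c + 1)/(c + 5)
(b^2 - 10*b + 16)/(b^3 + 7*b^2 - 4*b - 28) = (b - 8)/(b^2 + 9*b + 14)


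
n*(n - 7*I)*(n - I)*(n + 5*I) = n^4 - 3*I*n^3 + 33*n^2 - 35*I*n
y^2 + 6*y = y*(y + 6)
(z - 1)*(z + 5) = z^2 + 4*z - 5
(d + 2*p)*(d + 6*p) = d^2 + 8*d*p + 12*p^2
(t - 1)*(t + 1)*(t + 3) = t^3 + 3*t^2 - t - 3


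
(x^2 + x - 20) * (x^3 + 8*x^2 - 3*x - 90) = x^5 + 9*x^4 - 15*x^3 - 253*x^2 - 30*x + 1800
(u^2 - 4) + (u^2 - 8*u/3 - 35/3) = 2*u^2 - 8*u/3 - 47/3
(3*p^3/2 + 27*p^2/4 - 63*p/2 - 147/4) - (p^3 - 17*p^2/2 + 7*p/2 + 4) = p^3/2 + 61*p^2/4 - 35*p - 163/4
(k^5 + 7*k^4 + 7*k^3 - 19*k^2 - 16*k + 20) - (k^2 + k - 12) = k^5 + 7*k^4 + 7*k^3 - 20*k^2 - 17*k + 32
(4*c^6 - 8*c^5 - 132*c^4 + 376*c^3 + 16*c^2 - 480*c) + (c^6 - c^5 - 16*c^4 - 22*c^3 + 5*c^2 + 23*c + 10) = 5*c^6 - 9*c^5 - 148*c^4 + 354*c^3 + 21*c^2 - 457*c + 10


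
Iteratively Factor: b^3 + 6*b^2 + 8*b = (b)*(b^2 + 6*b + 8) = b*(b + 4)*(b + 2)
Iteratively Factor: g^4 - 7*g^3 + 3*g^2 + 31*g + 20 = (g + 1)*(g^3 - 8*g^2 + 11*g + 20) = (g + 1)^2*(g^2 - 9*g + 20) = (g - 5)*(g + 1)^2*(g - 4)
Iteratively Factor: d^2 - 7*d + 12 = (d - 4)*(d - 3)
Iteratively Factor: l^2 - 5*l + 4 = (l - 1)*(l - 4)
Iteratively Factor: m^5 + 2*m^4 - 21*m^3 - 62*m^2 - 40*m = (m - 5)*(m^4 + 7*m^3 + 14*m^2 + 8*m) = (m - 5)*(m + 4)*(m^3 + 3*m^2 + 2*m) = (m - 5)*(m + 2)*(m + 4)*(m^2 + m) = (m - 5)*(m + 1)*(m + 2)*(m + 4)*(m)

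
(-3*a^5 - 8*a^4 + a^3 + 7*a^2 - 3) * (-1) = 3*a^5 + 8*a^4 - a^3 - 7*a^2 + 3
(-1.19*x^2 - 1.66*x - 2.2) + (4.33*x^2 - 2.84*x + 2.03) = 3.14*x^2 - 4.5*x - 0.17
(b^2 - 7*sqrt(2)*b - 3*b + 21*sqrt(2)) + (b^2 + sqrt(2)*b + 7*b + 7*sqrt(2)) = 2*b^2 - 6*sqrt(2)*b + 4*b + 28*sqrt(2)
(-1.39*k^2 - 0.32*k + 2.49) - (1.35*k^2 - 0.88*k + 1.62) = -2.74*k^2 + 0.56*k + 0.87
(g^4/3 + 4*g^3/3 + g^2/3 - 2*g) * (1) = g^4/3 + 4*g^3/3 + g^2/3 - 2*g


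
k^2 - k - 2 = (k - 2)*(k + 1)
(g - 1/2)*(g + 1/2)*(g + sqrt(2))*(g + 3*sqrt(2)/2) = g^4 + 5*sqrt(2)*g^3/2 + 11*g^2/4 - 5*sqrt(2)*g/8 - 3/4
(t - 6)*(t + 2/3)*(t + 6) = t^3 + 2*t^2/3 - 36*t - 24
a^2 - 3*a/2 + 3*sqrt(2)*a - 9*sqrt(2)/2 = (a - 3/2)*(a + 3*sqrt(2))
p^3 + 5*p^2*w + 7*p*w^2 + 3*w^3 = (p + w)^2*(p + 3*w)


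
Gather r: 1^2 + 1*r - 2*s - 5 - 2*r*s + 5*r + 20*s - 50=r*(6 - 2*s) + 18*s - 54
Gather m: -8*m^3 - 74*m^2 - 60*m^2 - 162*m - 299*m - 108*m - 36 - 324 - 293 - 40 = -8*m^3 - 134*m^2 - 569*m - 693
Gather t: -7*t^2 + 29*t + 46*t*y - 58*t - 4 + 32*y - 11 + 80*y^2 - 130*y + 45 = -7*t^2 + t*(46*y - 29) + 80*y^2 - 98*y + 30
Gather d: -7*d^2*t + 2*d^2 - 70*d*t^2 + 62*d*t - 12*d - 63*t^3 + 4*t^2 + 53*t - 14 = d^2*(2 - 7*t) + d*(-70*t^2 + 62*t - 12) - 63*t^3 + 4*t^2 + 53*t - 14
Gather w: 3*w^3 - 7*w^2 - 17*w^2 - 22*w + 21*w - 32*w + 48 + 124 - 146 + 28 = 3*w^3 - 24*w^2 - 33*w + 54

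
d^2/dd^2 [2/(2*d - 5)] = 16/(2*d - 5)^3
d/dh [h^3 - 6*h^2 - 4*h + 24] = 3*h^2 - 12*h - 4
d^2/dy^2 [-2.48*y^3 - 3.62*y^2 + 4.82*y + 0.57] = -14.88*y - 7.24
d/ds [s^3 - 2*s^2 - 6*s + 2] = 3*s^2 - 4*s - 6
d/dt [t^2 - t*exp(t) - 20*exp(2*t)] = -t*exp(t) + 2*t - 40*exp(2*t) - exp(t)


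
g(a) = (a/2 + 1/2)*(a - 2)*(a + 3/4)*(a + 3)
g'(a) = (a/2 + 1/2)*(a - 2)*(a + 3/4) + (a/2 + 1/2)*(a - 2)*(a + 3) + (a/2 + 1/2)*(a + 3/4)*(a + 3) + (a - 2)*(a + 3/4)*(a + 3)/2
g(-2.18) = -2.89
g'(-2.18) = 1.64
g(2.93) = 39.88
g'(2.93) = 70.59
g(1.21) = -7.20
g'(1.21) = 0.47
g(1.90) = -1.88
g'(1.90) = 17.08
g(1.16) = -7.21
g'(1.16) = -0.26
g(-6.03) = 323.09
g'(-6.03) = -272.29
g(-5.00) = 119.00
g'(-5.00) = -134.25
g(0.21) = -3.34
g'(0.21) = -5.41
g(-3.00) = 0.00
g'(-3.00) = -11.25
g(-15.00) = 20349.00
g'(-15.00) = -5774.25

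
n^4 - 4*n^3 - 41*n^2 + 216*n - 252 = (n - 6)*(n - 3)*(n - 2)*(n + 7)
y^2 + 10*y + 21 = (y + 3)*(y + 7)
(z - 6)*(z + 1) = z^2 - 5*z - 6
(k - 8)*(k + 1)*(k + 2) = k^3 - 5*k^2 - 22*k - 16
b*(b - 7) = b^2 - 7*b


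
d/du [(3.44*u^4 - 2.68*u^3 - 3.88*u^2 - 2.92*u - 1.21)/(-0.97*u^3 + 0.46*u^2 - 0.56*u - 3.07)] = (-3.3368*u^6 + 3.1648*u^5 - 10.7756*u^4 - 44.9064*u^3 + 24.6777*u^2 + 24.9364*u + 8.2868)/(0.9409*u^6 - 0.8924*u^5 + 1.298*u^4 + 5.4406*u^3 - 2.5108*u^2 + 3.4384*u + 9.4249)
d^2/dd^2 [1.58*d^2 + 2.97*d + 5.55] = 3.16000000000000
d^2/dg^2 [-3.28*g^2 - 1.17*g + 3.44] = -6.56000000000000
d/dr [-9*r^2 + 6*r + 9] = 6 - 18*r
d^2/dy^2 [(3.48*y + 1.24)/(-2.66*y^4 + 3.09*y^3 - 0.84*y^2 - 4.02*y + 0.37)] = (-295.477056*y^7 + 282.181312*y^6 + 59.74308*y^5 + 85.5226080000001*y^4 - 161.408592*y^3 + 120.26784*y^2 - 23.106744*y - 51.20088)/(18.821096*y^12 - 65.590812*y^11 + 94.02435*y^10 + 14.402331*y^9 - 176.413944*y^8 + 180.74997*y^7 + 51.388065*y^6 - 159.274044*y^5 + 68.60985*y^4 + 56.199249*y^3 - 17.593056*y^2 + 1.651014*y - 0.050653)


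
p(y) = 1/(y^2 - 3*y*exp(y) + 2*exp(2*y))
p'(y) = (3*y*exp(y) - 2*y - 4*exp(2*y) + 3*exp(y))/(y^2 - 3*y*exp(y) + 2*exp(2*y))^2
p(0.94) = 0.15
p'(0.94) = -0.29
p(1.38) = 0.06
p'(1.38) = -0.13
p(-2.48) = 0.15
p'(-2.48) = 0.10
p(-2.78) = 0.12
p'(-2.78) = 0.08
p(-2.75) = 0.12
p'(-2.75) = 0.08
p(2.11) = 0.01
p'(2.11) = -0.03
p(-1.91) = 0.22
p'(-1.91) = 0.16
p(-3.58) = 0.08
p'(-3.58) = 0.04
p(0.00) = 0.50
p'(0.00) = -0.25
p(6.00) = 0.00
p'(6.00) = 0.00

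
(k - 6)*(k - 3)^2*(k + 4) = k^4 - 8*k^3 - 3*k^2 + 126*k - 216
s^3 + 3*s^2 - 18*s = s*(s - 3)*(s + 6)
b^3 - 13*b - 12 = (b - 4)*(b + 1)*(b + 3)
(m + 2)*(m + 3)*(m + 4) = m^3 + 9*m^2 + 26*m + 24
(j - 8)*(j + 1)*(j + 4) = j^3 - 3*j^2 - 36*j - 32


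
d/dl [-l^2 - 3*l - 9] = -2*l - 3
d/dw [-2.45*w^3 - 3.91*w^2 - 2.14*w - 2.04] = -7.35*w^2 - 7.82*w - 2.14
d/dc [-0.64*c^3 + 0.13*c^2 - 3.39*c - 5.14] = -1.92*c^2 + 0.26*c - 3.39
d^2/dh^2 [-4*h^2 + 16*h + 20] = -8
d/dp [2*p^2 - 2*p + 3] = 4*p - 2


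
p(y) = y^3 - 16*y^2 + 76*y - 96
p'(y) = 3*y^2 - 32*y + 76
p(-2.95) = -485.11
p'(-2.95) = 196.51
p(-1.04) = -193.47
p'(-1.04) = 112.52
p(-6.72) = -1632.72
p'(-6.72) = 426.52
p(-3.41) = -580.86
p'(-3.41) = 220.00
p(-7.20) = -1845.89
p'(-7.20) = 461.92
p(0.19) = -82.13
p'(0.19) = 70.03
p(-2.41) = -386.09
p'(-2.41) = 170.54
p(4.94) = 9.54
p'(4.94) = -8.87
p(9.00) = 21.00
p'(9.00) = 31.00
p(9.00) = 21.00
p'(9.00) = 31.00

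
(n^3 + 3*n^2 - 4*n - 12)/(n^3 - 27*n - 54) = (n^2 - 4)/(n^2 - 3*n - 18)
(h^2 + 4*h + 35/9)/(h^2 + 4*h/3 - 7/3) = (h + 5/3)/(h - 1)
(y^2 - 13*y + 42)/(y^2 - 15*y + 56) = (y - 6)/(y - 8)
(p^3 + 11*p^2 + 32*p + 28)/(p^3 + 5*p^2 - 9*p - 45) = (p^3 + 11*p^2 + 32*p + 28)/(p^3 + 5*p^2 - 9*p - 45)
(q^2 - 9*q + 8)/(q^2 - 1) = (q - 8)/(q + 1)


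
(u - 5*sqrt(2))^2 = u^2 - 10*sqrt(2)*u + 50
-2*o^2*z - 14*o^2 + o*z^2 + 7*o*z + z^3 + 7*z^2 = (-o + z)*(2*o + z)*(z + 7)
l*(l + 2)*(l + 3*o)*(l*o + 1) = l^4*o + 3*l^3*o^2 + 2*l^3*o + l^3 + 6*l^2*o^2 + 3*l^2*o + 2*l^2 + 6*l*o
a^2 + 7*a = a*(a + 7)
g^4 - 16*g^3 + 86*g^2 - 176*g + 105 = (g - 7)*(g - 5)*(g - 3)*(g - 1)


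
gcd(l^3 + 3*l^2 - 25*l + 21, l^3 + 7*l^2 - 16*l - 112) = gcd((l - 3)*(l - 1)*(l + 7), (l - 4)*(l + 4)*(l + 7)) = l + 7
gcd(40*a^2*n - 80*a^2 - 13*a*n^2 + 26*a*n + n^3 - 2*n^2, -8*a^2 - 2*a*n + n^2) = 1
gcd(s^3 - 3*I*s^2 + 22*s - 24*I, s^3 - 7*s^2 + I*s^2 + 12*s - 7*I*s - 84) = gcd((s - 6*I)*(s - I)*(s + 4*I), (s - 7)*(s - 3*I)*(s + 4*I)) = s + 4*I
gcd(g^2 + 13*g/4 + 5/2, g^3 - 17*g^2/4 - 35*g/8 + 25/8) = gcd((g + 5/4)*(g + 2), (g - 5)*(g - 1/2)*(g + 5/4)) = g + 5/4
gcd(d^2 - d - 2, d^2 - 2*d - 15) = 1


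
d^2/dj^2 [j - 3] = 0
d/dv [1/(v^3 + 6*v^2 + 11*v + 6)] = (-3*v^2 - 12*v - 11)/(v^3 + 6*v^2 + 11*v + 6)^2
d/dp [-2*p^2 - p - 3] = -4*p - 1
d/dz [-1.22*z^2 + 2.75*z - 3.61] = 2.75 - 2.44*z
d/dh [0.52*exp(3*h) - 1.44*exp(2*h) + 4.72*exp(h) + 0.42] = (1.56*exp(2*h) - 2.88*exp(h) + 4.72)*exp(h)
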